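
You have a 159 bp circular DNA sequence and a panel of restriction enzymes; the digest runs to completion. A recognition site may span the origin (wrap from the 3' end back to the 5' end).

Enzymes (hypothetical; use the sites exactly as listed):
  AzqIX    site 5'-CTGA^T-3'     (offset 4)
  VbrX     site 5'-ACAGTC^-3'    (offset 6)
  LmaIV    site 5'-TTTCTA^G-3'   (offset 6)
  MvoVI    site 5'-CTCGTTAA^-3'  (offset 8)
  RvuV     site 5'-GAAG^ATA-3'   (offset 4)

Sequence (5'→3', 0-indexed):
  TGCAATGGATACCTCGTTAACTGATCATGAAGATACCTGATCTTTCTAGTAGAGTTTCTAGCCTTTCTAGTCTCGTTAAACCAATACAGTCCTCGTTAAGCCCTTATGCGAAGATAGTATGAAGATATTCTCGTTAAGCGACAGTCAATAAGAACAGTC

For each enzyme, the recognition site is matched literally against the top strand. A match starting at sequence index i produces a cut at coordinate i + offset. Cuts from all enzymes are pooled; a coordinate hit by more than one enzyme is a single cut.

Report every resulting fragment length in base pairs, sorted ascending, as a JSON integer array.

Site scan:
  AzqIX CTGAT/4: at [20, 36] ⇒ [24, 40]
  VbrX ACAGTC/6: at [85, 140, 153] ⇒ [0, 91, 146]
  LmaIV TTTCTAG/6: at [42, 54, 63] ⇒ [48, 60, 69]
  MvoVI CTCGTTAA/8: at [12, 71, 91, 129] ⇒ [20, 79, 99, 137]
  RvuV GAAGATA/4: at [28, 109, 120] ⇒ [32, 113, 124]

All cut coordinates (distinct, sorted): [0, 20, 24, 32, 40, 48, 60, 69, 79, 91, 99, 113, 124, 137, 146]

Fragments:
  0→20: 20 bp
  20→24: 4 bp
  24→32: 8 bp
  32→40: 8 bp
  40→48: 8 bp
  48→60: 12 bp
  60→69: 9 bp
  69→79: 10 bp
  79→91: 12 bp
  91→99: 8 bp
  99→113: 14 bp
  113→124: 11 bp
  124→137: 13 bp
  137→146: 9 bp
  146→0 (wrap): 159-146+0 = 13 bp

[4,8,8,8,8,9,9,10,11,12,12,13,13,14,20]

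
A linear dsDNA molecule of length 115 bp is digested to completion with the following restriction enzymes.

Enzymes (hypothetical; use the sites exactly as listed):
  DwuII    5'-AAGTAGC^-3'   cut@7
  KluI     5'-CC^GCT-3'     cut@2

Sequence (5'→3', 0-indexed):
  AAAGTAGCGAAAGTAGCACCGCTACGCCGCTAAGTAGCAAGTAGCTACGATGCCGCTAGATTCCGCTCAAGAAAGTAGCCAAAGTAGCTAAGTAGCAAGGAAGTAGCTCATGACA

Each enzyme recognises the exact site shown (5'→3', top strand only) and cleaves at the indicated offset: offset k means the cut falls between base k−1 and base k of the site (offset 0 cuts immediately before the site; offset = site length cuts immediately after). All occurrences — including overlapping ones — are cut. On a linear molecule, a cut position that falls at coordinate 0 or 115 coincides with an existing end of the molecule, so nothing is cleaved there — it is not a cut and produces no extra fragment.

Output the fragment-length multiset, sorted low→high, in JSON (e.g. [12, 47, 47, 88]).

Per-enzyme occurrences:
  DwuII (AAGTAGC, off=7): starts [1, 10, 31, 38, 72, 81, 89, 100] → cuts [8, 17, 38, 45, 79, 88, 96, 107]
  KluI (CCGCT, off=2): starts [18, 26, 52, 62] → cuts [20, 28, 54, 64]

All cut coordinates (distinct, sorted): [8, 17, 20, 28, 38, 45, 54, 64, 79, 88, 96, 107]

Fragment lengths:
  [0,8): 8 bp
  [8,17): 9 bp
  [17,20): 3 bp
  [20,28): 8 bp
  [28,38): 10 bp
  [38,45): 7 bp
  [45,54): 9 bp
  [54,64): 10 bp
  [64,79): 15 bp
  [79,88): 9 bp
  [88,96): 8 bp
  [96,107): 11 bp
  [107,115): 8 bp

[3,7,8,8,8,8,9,9,9,10,10,11,15]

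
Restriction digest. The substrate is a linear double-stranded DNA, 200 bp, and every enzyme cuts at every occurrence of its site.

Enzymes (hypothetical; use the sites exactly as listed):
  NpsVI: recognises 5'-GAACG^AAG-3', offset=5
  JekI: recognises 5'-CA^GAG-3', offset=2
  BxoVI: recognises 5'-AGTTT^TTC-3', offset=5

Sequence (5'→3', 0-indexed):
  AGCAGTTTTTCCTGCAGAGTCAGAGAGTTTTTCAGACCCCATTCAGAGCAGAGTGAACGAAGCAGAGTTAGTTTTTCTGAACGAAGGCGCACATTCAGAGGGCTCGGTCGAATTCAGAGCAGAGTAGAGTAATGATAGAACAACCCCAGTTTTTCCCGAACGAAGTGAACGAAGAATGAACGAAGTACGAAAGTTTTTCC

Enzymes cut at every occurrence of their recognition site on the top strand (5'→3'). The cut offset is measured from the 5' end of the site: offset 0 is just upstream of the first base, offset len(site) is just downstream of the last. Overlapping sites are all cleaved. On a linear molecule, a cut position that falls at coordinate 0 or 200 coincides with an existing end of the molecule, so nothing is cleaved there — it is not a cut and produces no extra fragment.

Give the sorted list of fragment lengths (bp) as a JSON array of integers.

[4,5,5,5,6,8,8,8,9,9,9,10,10,11,14,14,15,19,31]

Per-enzyme occurrences:
  NpsVI (GAACGAAG, off=5): starts [54, 78, 157, 166, 177] → cuts [59, 83, 162, 171, 182]
  JekI (CAGAG, off=2): starts [14, 20, 43, 48, 62, 95, 114, 119] → cuts [16, 22, 45, 50, 64, 97, 116, 121]
  BxoVI (AGTTTTTC, off=5): starts [3, 25, 69, 147, 191] → cuts [8, 30, 74, 152, 196]

All cut coordinates (distinct, sorted): [8, 16, 22, 30, 45, 50, 59, 64, 74, 83, 97, 116, 121, 152, 162, 171, 182, 196]

Fragment lengths:
  [0,8): 8 bp
  [8,16): 8 bp
  [16,22): 6 bp
  [22,30): 8 bp
  [30,45): 15 bp
  [45,50): 5 bp
  [50,59): 9 bp
  [59,64): 5 bp
  [64,74): 10 bp
  [74,83): 9 bp
  [83,97): 14 bp
  [97,116): 19 bp
  [116,121): 5 bp
  [121,152): 31 bp
  [152,162): 10 bp
  [162,171): 9 bp
  [171,182): 11 bp
  [182,196): 14 bp
  [196,200): 4 bp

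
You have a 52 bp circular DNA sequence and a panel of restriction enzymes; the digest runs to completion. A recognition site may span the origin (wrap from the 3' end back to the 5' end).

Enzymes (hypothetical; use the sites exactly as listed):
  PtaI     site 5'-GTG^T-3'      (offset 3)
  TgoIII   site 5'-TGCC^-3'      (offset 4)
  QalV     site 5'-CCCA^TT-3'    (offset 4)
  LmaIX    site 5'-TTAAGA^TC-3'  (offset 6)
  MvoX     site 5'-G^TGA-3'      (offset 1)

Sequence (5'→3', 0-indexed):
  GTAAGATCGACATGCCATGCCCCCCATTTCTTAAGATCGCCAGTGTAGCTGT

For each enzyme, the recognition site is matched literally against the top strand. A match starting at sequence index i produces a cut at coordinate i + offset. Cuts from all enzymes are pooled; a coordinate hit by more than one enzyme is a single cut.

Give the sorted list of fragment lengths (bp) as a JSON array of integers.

[5,5,8,9,10,15]

Per-enzyme occurrences:
  PtaI (GTGT, off=3): starts [42, 50] → cuts [1, 45]
  TgoIII (TGCC, off=4): starts [12, 17] → cuts [16, 21]
  QalV (CCCATT, off=4): starts [22] → cuts [26]
  LmaIX (TTAAGATC, off=6): starts [30] → cuts [36]
  MvoX (GTGA, off=1): no sites

All cut coordinates (distinct, sorted): [1, 16, 21, 26, 36, 45]

Fragment lengths:
  1→16: 15 bp
  16→21: 5 bp
  21→26: 5 bp
  26→36: 10 bp
  36→45: 9 bp
  45→1 (wrap): 52-45+1 = 8 bp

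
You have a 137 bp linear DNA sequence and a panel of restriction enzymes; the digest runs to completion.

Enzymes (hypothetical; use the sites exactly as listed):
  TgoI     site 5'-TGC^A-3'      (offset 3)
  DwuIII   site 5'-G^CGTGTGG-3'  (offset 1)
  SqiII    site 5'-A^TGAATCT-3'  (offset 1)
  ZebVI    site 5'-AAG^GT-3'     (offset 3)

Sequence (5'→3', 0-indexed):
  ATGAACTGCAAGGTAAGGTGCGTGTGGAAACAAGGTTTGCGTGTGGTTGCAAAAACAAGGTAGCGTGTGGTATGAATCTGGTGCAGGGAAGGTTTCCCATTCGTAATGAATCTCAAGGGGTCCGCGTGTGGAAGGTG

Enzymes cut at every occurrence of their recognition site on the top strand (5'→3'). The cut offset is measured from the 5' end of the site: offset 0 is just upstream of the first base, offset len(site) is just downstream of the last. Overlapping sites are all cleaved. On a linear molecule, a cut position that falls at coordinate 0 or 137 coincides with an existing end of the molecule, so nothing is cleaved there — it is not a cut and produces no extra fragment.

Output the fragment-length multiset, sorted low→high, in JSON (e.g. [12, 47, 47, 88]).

[3,3,3,4,5,5,7,9,9,9,10,11,12,14,15,18]

Site scan:
  TgoI (TGCA, off=3): starts [6, 47, 81] → cuts [9, 50, 84]
  DwuIII (GCGTGTGG, off=1): starts [19, 38, 62, 123] → cuts [20, 39, 63, 124]
  SqiII (ATGAATCT, off=1): starts [71, 105] → cuts [72, 106]
  ZebVI (AAGGT, off=3): starts [9, 14, 31, 56, 88, 131] → cuts [12, 17, 34, 59, 91, 134]

All cut coordinates (distinct, sorted): [9, 12, 17, 20, 34, 39, 50, 59, 63, 72, 84, 91, 106, 124, 134]

Fragment lengths:
  [0,9): 9 bp
  [9,12): 3 bp
  [12,17): 5 bp
  [17,20): 3 bp
  [20,34): 14 bp
  [34,39): 5 bp
  [39,50): 11 bp
  [50,59): 9 bp
  [59,63): 4 bp
  [63,72): 9 bp
  [72,84): 12 bp
  [84,91): 7 bp
  [91,106): 15 bp
  [106,124): 18 bp
  [124,134): 10 bp
  [134,137): 3 bp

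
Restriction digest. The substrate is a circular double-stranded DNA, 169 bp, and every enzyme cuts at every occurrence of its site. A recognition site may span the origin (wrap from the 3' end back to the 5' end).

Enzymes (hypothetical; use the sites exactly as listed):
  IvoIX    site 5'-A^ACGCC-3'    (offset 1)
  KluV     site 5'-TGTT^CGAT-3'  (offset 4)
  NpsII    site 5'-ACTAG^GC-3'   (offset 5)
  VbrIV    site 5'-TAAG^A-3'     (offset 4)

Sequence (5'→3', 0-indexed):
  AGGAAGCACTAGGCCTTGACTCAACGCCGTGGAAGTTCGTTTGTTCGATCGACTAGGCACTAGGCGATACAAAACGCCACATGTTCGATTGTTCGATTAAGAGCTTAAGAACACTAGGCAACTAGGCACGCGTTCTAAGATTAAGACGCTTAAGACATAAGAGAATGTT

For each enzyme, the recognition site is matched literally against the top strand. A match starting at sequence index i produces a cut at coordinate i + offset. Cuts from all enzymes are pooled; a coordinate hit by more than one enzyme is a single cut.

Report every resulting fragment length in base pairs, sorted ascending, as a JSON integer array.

Per-enzyme occurrences:
  IvoIX AACGCC/1: at [22, 72] ⇒ [23, 73]
  KluV TGTTCGAT/4: at [41, 81, 89] ⇒ [45, 85, 93]
  NpsII ACTAGGC/5: at [7, 51, 58, 112, 120] ⇒ [12, 56, 63, 117, 125]
  VbrIV TAAGA/4: at [97, 105, 135, 141, 150, 157] ⇒ [101, 109, 139, 145, 154, 161]

Pooled cuts: [12, 23, 45, 56, 63, 73, 85, 93, 101, 109, 117, 125, 139, 145, 154, 161]

Fragments:
  12→23: 11 bp
  23→45: 22 bp
  45→56: 11 bp
  56→63: 7 bp
  63→73: 10 bp
  73→85: 12 bp
  85→93: 8 bp
  93→101: 8 bp
  101→109: 8 bp
  109→117: 8 bp
  117→125: 8 bp
  125→139: 14 bp
  139→145: 6 bp
  145→154: 9 bp
  154→161: 7 bp
  161→12 (wrap): 169-161+12 = 20 bp

[6,7,7,8,8,8,8,8,9,10,11,11,12,14,20,22]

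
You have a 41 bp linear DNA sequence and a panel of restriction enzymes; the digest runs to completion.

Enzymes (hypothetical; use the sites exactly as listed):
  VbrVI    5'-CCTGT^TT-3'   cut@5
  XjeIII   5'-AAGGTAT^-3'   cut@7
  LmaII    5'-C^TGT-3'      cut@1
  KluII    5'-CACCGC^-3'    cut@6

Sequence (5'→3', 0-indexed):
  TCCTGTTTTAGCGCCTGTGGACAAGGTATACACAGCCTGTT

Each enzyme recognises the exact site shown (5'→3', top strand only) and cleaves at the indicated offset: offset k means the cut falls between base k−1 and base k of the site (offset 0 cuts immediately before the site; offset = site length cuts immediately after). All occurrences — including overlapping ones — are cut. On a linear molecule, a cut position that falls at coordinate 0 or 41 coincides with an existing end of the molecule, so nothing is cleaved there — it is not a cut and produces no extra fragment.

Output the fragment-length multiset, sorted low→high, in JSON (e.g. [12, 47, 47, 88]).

Site scan:
  VbrVI CCTGTTT/5: at [1] ⇒ [6]
  XjeIII AAGGTAT/7: at [22] ⇒ [29]
  LmaII CTGT/1: at [2, 14, 36] ⇒ [3, 15, 37]
  KluII (CACCGC, off=6): no sites

Pooled cuts: [3, 6, 15, 29, 37]

Fragments:
  [0,3): 3 bp
  [3,6): 3 bp
  [6,15): 9 bp
  [15,29): 14 bp
  [29,37): 8 bp
  [37,41): 4 bp

[3,3,4,8,9,14]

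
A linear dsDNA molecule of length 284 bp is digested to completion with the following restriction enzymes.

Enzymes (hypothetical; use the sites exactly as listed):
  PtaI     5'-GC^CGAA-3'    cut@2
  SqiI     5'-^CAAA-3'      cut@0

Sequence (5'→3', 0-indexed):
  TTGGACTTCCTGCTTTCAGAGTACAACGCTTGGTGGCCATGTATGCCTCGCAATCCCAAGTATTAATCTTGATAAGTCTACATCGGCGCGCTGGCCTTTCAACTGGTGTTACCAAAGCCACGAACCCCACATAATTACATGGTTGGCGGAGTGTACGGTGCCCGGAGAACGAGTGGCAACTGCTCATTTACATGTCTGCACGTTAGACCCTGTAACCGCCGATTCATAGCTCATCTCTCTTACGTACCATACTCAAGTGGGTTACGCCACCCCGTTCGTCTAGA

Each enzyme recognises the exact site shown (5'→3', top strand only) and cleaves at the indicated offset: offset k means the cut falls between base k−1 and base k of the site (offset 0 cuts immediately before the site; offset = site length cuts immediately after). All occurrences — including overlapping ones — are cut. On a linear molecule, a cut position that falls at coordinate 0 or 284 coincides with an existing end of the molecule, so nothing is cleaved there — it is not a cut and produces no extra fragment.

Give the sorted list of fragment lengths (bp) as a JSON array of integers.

[112,172]

Site scan:
  PtaI (GCCGAA, off=2): no sites
  SqiI (CAAA, off=0): starts [112] → cuts [112]

All cut coordinates (distinct, sorted): [112]

Fragments:
  [0,112): 112 bp
  [112,284): 172 bp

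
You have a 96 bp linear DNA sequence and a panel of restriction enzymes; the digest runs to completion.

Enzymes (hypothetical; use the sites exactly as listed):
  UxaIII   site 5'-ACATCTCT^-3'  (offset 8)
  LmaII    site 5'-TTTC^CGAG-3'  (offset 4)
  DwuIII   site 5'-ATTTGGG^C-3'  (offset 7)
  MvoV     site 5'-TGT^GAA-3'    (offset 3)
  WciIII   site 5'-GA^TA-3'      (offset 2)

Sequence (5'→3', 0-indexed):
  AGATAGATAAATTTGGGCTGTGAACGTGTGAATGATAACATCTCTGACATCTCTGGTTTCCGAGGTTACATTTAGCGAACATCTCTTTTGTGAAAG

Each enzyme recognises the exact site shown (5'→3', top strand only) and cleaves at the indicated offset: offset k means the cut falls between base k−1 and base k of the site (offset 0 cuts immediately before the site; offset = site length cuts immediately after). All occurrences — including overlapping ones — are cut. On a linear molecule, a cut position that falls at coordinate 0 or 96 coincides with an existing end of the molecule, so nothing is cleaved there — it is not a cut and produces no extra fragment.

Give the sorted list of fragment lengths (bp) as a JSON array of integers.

Per-enzyme occurrences:
  UxaIII (ACATCTCT, off=8): starts [37, 46, 78] → cuts [45, 54, 86]
  LmaII (TTTCCGAG, off=4): starts [56] → cuts [60]
  DwuIII (ATTTGGGC, off=7): starts [10] → cuts [17]
  MvoV (TGTGAA, off=3): starts [18, 26, 88] → cuts [21, 29, 91]
  WciIII (GATA, off=2): starts [1, 5, 33] → cuts [3, 7, 35]

Pooled cuts: [3, 7, 17, 21, 29, 35, 45, 54, 60, 86, 91]

Fragments:
  [0,3): 3 bp
  [3,7): 4 bp
  [7,17): 10 bp
  [17,21): 4 bp
  [21,29): 8 bp
  [29,35): 6 bp
  [35,45): 10 bp
  [45,54): 9 bp
  [54,60): 6 bp
  [60,86): 26 bp
  [86,91): 5 bp
  [91,96): 5 bp

[3,4,4,5,5,6,6,8,9,10,10,26]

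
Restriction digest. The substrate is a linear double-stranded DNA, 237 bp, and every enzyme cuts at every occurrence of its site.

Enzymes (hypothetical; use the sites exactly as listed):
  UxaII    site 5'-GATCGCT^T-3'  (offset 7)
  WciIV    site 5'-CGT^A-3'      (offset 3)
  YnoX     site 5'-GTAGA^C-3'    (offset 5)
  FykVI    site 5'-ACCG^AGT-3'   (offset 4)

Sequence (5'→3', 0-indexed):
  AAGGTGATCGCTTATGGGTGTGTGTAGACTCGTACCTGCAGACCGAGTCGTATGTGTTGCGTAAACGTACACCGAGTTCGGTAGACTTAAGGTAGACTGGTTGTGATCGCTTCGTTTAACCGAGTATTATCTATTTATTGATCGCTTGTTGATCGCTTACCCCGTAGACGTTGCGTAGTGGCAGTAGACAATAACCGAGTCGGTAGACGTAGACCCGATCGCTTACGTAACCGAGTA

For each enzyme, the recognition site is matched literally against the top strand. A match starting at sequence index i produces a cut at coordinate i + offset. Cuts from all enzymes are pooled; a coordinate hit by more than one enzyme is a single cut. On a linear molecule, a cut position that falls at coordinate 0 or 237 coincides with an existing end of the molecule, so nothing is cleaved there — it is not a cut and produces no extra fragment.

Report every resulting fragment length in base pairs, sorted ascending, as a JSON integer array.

Scan for sites:
  UxaII GATCGCTT/7: at [5, 104, 139, 150, 216] ⇒ [12, 111, 146, 157, 223]
  WciIV CGTA/3: at [30, 48, 59, 65, 162, 173, 207, 225] ⇒ [33, 51, 62, 68, 165, 176, 210, 228]
  YnoX GTAGAC/5: at [23, 80, 91, 163, 183, 202, 208] ⇒ [28, 85, 96, 168, 188, 207, 213]
  FykVI ACCGAGT/4: at [41, 70, 118, 193, 229] ⇒ [45, 74, 122, 197, 233]

All cut coordinates (distinct, sorted): [12, 28, 33, 45, 51, 62, 68, 74, 85, 96, 111, 122, 146, 157, 165, 168, 176, 188, 197, 207, 210, 213, 223, 228, 233]

Fragments:
  [0,12): 12 bp
  [12,28): 16 bp
  [28,33): 5 bp
  [33,45): 12 bp
  [45,51): 6 bp
  [51,62): 11 bp
  [62,68): 6 bp
  [68,74): 6 bp
  [74,85): 11 bp
  [85,96): 11 bp
  [96,111): 15 bp
  [111,122): 11 bp
  [122,146): 24 bp
  [146,157): 11 bp
  [157,165): 8 bp
  [165,168): 3 bp
  [168,176): 8 bp
  [176,188): 12 bp
  [188,197): 9 bp
  [197,207): 10 bp
  [207,210): 3 bp
  [210,213): 3 bp
  [213,223): 10 bp
  [223,228): 5 bp
  [228,233): 5 bp
  [233,237): 4 bp

[3,3,3,4,5,5,5,6,6,6,8,8,9,10,10,11,11,11,11,11,12,12,12,15,16,24]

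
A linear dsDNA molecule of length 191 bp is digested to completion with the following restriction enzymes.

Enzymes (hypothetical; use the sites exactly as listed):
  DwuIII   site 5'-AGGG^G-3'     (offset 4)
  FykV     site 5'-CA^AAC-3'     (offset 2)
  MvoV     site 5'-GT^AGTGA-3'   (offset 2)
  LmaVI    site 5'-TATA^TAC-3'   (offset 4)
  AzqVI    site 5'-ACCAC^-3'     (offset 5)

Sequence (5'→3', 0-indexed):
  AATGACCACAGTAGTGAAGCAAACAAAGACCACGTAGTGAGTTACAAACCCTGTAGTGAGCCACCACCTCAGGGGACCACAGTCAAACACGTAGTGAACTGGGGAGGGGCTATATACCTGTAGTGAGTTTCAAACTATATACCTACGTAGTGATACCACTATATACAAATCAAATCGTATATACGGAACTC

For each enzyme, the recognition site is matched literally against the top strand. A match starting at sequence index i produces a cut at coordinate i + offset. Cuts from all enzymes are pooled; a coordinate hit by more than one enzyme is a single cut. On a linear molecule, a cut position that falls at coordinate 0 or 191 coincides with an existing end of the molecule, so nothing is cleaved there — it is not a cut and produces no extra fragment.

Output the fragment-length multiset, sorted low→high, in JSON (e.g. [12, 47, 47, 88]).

[2,3,4,5,6,6,7,7,7,7,8,9,9,9,10,11,11,11,12,13,16,18]

Per-enzyme occurrences:
  DwuIII (AGGGG, off=4): starts [70, 104] → cuts [74, 108]
  FykV (CAAAC, off=2): starts [19, 44, 83, 130] → cuts [21, 46, 85, 132]
  MvoV (GTAGTGA, off=2): starts [10, 33, 52, 90, 119, 146] → cuts [12, 35, 54, 92, 121, 148]
  LmaVI (TATATAC, off=4): starts [110, 135, 159, 177] → cuts [114, 139, 163, 181]
  AzqVI (ACCAC, off=5): starts [4, 28, 62, 75, 154] → cuts [9, 33, 67, 80, 159]

All cut coordinates (distinct, sorted): [9, 12, 21, 33, 35, 46, 54, 67, 74, 80, 85, 92, 108, 114, 121, 132, 139, 148, 159, 163, 181]

Fragment lengths:
  [0,9): 9 bp
  [9,12): 3 bp
  [12,21): 9 bp
  [21,33): 12 bp
  [33,35): 2 bp
  [35,46): 11 bp
  [46,54): 8 bp
  [54,67): 13 bp
  [67,74): 7 bp
  [74,80): 6 bp
  [80,85): 5 bp
  [85,92): 7 bp
  [92,108): 16 bp
  [108,114): 6 bp
  [114,121): 7 bp
  [121,132): 11 bp
  [132,139): 7 bp
  [139,148): 9 bp
  [148,159): 11 bp
  [159,163): 4 bp
  [163,181): 18 bp
  [181,191): 10 bp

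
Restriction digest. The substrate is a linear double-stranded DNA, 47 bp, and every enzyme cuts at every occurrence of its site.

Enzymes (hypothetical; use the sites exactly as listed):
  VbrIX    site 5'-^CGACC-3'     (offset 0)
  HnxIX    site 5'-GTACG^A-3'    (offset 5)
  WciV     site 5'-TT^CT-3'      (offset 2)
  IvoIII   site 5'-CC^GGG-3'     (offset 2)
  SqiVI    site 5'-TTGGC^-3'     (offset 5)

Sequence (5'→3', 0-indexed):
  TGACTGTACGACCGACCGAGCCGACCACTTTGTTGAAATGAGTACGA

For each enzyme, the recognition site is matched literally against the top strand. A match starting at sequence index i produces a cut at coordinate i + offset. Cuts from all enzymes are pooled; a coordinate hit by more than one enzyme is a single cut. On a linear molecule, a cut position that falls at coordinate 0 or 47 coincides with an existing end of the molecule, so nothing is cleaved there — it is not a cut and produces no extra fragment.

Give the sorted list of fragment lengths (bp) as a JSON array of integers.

Site scan:
  VbrIX (CGACC, off=0): starts [8, 12, 21] → cuts [8, 12, 21]
  HnxIX (GTACGA, off=5): starts [5, 41] → cuts [10, 46]
  WciV (TTCT, off=2): no sites
  IvoIII (CCGGG, off=2): no sites
  SqiVI (TTGGC, off=5): no sites

All cut coordinates (distinct, sorted): [8, 10, 12, 21, 46]

Fragment lengths:
  [0,8): 8 bp
  [8,10): 2 bp
  [10,12): 2 bp
  [12,21): 9 bp
  [21,46): 25 bp
  [46,47): 1 bp

[1,2,2,8,9,25]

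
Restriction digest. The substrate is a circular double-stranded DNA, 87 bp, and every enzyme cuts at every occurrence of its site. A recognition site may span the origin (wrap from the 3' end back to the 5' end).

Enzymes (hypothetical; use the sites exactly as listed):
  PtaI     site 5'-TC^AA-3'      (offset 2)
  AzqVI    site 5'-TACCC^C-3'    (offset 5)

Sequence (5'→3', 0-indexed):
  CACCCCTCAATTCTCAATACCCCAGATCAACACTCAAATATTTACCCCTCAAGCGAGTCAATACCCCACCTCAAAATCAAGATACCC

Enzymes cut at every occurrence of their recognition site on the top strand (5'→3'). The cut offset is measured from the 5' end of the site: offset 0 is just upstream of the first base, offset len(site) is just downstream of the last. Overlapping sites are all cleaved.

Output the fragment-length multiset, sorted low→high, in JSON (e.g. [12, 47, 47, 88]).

[3,6,6,6,7,7,7,7,8,9,9,12]

Site scan:
  PtaI (TCAA, off=2): starts [6, 13, 26, 33, 48, 57, 70, 76] → cuts [8, 15, 28, 35, 50, 59, 72, 78]
  AzqVI (TACCCC, off=5): starts [17, 42, 61, 82] → cuts [0, 22, 47, 66]

All cut coordinates (distinct, sorted): [0, 8, 15, 22, 28, 35, 47, 50, 59, 66, 72, 78]

Fragments:
  0→8: 8 bp
  8→15: 7 bp
  15→22: 7 bp
  22→28: 6 bp
  28→35: 7 bp
  35→47: 12 bp
  47→50: 3 bp
  50→59: 9 bp
  59→66: 7 bp
  66→72: 6 bp
  72→78: 6 bp
  78→0 (wrap): 87-78+0 = 9 bp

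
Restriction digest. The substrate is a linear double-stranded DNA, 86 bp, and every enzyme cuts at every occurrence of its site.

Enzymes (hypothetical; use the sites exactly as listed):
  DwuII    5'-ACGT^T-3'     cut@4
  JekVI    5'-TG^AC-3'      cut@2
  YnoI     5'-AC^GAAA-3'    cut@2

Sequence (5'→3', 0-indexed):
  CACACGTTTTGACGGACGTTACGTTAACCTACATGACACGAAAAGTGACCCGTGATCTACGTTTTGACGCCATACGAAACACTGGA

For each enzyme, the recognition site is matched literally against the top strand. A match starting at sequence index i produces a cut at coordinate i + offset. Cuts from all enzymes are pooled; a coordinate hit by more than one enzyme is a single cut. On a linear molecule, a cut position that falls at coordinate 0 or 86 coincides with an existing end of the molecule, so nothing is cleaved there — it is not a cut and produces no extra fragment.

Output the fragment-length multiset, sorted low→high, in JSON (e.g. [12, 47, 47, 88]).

[4,4,4,5,7,8,8,9,11,11,15]

Site scan:
  DwuII (ACGTT, off=4): starts [3, 15, 20, 58] → cuts [7, 19, 24, 62]
  JekVI (TGAC, off=2): starts [9, 33, 45, 64] → cuts [11, 35, 47, 66]
  YnoI (ACGAAA, off=2): starts [37, 73] → cuts [39, 75]

Pooled cuts: [7, 11, 19, 24, 35, 39, 47, 62, 66, 75]

Fragments:
  [0,7): 7 bp
  [7,11): 4 bp
  [11,19): 8 bp
  [19,24): 5 bp
  [24,35): 11 bp
  [35,39): 4 bp
  [39,47): 8 bp
  [47,62): 15 bp
  [62,66): 4 bp
  [66,75): 9 bp
  [75,86): 11 bp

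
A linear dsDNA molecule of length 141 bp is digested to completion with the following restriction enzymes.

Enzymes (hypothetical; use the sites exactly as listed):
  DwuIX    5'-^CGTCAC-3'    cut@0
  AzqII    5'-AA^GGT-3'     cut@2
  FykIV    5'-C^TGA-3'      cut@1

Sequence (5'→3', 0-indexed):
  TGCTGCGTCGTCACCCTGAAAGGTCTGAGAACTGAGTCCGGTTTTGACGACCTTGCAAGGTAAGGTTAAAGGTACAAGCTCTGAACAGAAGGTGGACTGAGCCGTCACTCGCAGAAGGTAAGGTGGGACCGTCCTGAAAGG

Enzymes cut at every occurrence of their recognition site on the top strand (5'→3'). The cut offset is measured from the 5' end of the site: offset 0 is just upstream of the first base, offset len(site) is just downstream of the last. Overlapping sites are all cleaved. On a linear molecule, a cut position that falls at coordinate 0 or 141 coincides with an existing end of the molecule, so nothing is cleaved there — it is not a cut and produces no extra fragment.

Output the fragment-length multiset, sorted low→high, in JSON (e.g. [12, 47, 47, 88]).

[4,5,5,5,5,7,7,7,7,8,8,9,11,13,14,26]

Per-enzyme occurrences:
  DwuIX CGTCAC/0: at [8, 102] ⇒ [8, 102]
  AzqII AAGGT/2: at [19, 56, 61, 68, 88, 114, 119] ⇒ [21, 58, 63, 70, 90, 116, 121]
  FykIV CTGA/1: at [15, 24, 31, 80, 96, 133] ⇒ [16, 25, 32, 81, 97, 134]

Pooled cuts: [8, 16, 21, 25, 32, 58, 63, 70, 81, 90, 97, 102, 116, 121, 134]

Fragment lengths:
  [0,8): 8 bp
  [8,16): 8 bp
  [16,21): 5 bp
  [21,25): 4 bp
  [25,32): 7 bp
  [32,58): 26 bp
  [58,63): 5 bp
  [63,70): 7 bp
  [70,81): 11 bp
  [81,90): 9 bp
  [90,97): 7 bp
  [97,102): 5 bp
  [102,116): 14 bp
  [116,121): 5 bp
  [121,134): 13 bp
  [134,141): 7 bp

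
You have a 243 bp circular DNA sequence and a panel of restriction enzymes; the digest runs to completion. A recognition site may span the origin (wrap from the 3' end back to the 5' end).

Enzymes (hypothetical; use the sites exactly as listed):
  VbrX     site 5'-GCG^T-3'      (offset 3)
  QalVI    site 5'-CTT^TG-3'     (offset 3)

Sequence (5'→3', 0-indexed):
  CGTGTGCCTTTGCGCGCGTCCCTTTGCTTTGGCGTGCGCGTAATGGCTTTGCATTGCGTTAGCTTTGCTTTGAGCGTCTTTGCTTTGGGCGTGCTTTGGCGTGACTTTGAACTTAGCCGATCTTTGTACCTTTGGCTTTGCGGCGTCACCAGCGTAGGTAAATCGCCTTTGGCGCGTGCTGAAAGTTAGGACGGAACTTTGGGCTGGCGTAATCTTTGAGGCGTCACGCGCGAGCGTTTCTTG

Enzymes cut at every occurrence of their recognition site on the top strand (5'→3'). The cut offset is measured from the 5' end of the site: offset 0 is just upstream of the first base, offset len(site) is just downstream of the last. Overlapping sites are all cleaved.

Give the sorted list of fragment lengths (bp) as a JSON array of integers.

Site scan:
  VbrX (GCGT, off=3): starts [15, 31, 37, 55, 73, 88, 98, 142, 151, 173, 206, 220, 233, 242] → cuts [2, 18, 34, 40, 58, 76, 91, 101, 145, 154, 176, 209, 223, 236]
  QalVI (CTTTG, off=3): starts [7, 21, 26, 46, 62, 67, 77, 82, 93, 104, 121, 129, 135, 166, 196, 213] → cuts [10, 24, 29, 49, 65, 70, 80, 85, 96, 107, 124, 132, 138, 169, 199, 216]

Pooled cuts: [2, 10, 18, 24, 29, 34, 40, 49, 58, 65, 70, 76, 80, 85, 91, 96, 101, 107, 124, 132, 138, 145, 154, 169, 176, 199, 209, 216, 223, 236]

Fragment lengths:
  2→10: 8 bp
  10→18: 8 bp
  18→24: 6 bp
  24→29: 5 bp
  29→34: 5 bp
  34→40: 6 bp
  40→49: 9 bp
  49→58: 9 bp
  58→65: 7 bp
  65→70: 5 bp
  70→76: 6 bp
  76→80: 4 bp
  80→85: 5 bp
  85→91: 6 bp
  91→96: 5 bp
  96→101: 5 bp
  101→107: 6 bp
  107→124: 17 bp
  124→132: 8 bp
  132→138: 6 bp
  138→145: 7 bp
  145→154: 9 bp
  154→169: 15 bp
  169→176: 7 bp
  176→199: 23 bp
  199→209: 10 bp
  209→216: 7 bp
  216→223: 7 bp
  223→236: 13 bp
  236→2 (wrap): 243-236+2 = 9 bp

[4,5,5,5,5,5,5,6,6,6,6,6,6,7,7,7,7,7,8,8,8,9,9,9,9,10,13,15,17,23]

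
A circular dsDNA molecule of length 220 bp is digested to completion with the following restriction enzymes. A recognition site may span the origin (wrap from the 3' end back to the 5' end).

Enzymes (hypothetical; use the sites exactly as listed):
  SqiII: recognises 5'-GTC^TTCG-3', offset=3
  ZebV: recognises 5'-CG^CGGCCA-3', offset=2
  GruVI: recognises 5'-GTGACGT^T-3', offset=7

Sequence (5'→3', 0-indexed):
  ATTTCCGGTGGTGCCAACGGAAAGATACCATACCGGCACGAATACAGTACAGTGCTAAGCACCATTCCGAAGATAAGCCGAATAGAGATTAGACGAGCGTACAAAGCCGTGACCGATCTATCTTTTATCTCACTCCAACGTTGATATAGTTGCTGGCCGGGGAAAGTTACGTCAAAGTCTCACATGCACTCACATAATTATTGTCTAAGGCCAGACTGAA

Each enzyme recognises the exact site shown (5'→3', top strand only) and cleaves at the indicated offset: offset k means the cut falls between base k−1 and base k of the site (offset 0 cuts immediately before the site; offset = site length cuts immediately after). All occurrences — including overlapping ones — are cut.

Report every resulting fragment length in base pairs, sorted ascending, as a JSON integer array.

Site scan:
  SqiII (GTCTTCG, off=3): no sites
  ZebV (CGCGGCCA, off=2): no sites
  GruVI (GTGACGTT, off=7): no sites

Pooled cuts: ∅

Fragment lengths:
  no cuts → one circular fragment of 220 bp

[220]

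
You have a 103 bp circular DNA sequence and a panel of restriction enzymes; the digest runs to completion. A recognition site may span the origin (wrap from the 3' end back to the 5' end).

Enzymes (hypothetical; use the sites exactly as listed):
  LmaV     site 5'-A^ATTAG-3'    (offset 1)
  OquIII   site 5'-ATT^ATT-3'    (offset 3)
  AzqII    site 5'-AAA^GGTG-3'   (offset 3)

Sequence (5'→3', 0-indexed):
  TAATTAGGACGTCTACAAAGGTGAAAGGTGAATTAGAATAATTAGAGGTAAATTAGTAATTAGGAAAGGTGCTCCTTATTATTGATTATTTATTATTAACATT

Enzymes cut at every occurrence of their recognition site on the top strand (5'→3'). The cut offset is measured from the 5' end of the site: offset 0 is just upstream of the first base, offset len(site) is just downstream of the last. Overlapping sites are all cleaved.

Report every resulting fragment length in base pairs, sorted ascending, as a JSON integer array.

[5,7,7,7,7,9,9,11,11,13,17]

Scan for sites:
  LmaV (AATTAG, off=1): starts [1, 30, 39, 50, 57] → cuts [2, 31, 40, 51, 58]
  OquIII (ATTATT, off=3): starts [77, 84, 91] → cuts [80, 87, 94]
  AzqII (AAAGGTG, off=3): starts [16, 23, 64] → cuts [19, 26, 67]

Pooled cuts: [2, 19, 26, 31, 40, 51, 58, 67, 80, 87, 94]

Fragments:
  2→19: 17 bp
  19→26: 7 bp
  26→31: 5 bp
  31→40: 9 bp
  40→51: 11 bp
  51→58: 7 bp
  58→67: 9 bp
  67→80: 13 bp
  80→87: 7 bp
  87→94: 7 bp
  94→2 (wrap): 103-94+2 = 11 bp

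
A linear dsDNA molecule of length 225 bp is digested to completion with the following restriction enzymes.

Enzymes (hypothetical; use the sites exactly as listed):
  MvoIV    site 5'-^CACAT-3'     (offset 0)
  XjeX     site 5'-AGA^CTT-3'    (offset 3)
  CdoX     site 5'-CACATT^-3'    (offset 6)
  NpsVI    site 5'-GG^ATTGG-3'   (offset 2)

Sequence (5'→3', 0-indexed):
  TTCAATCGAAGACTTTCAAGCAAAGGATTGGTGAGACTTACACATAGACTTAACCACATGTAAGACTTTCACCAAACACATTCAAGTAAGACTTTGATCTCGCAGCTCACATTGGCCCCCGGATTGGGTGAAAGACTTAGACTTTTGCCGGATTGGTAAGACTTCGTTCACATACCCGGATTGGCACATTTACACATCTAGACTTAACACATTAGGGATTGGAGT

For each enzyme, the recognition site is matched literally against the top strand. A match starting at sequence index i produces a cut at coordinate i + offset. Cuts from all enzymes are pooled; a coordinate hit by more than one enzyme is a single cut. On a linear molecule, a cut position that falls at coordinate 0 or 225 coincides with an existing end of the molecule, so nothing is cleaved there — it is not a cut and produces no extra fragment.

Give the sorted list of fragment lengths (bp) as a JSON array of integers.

Scan for sites:
  MvoIV CACAT/0: at [40, 54, 76, 107, 168, 184, 192, 207] ⇒ [40, 54, 76, 107, 168, 184, 192, 207]
  XjeX AGACTT/3: at [9, 33, 45, 62, 88, 132, 138, 158, 199] ⇒ [12, 36, 48, 65, 91, 135, 141, 161, 202]
  CdoX CACATT/6: at [76, 107, 184, 207] ⇒ [82, 113, 190, 213]
  NpsVI GGATTGG/2: at [24, 120, 149, 177, 215] ⇒ [26, 122, 151, 179, 217]

All cut coordinates (distinct, sorted): [12, 26, 36, 40, 48, 54, 65, 76, 82, 91, 107, 113, 122, 135, 141, 151, 161, 168, 179, 184, 190, 192, 202, 207, 213, 217]

Fragment lengths:
  [0,12): 12 bp
  [12,26): 14 bp
  [26,36): 10 bp
  [36,40): 4 bp
  [40,48): 8 bp
  [48,54): 6 bp
  [54,65): 11 bp
  [65,76): 11 bp
  [76,82): 6 bp
  [82,91): 9 bp
  [91,107): 16 bp
  [107,113): 6 bp
  [113,122): 9 bp
  [122,135): 13 bp
  [135,141): 6 bp
  [141,151): 10 bp
  [151,161): 10 bp
  [161,168): 7 bp
  [168,179): 11 bp
  [179,184): 5 bp
  [184,190): 6 bp
  [190,192): 2 bp
  [192,202): 10 bp
  [202,207): 5 bp
  [207,213): 6 bp
  [213,217): 4 bp
  [217,225): 8 bp

[2,4,4,5,5,6,6,6,6,6,6,7,8,8,9,9,10,10,10,10,11,11,11,12,13,14,16]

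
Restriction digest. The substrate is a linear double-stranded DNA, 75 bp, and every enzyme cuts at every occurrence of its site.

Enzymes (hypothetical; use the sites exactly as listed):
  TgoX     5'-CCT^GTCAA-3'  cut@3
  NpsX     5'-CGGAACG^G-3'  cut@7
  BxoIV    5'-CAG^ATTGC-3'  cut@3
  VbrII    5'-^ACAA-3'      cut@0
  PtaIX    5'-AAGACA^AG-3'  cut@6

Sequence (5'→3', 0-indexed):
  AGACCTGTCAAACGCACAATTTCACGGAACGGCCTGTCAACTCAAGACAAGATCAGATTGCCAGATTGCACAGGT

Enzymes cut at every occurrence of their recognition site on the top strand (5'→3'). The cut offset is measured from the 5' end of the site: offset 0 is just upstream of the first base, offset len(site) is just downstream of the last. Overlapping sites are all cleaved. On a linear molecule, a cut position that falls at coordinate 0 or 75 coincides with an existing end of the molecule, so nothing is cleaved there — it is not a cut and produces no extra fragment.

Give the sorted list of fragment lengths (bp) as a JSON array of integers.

Scan for sites:
  TgoX CCTGTCAA/3: at [3, 32] ⇒ [6, 35]
  NpsX CGGAACGG/7: at [24] ⇒ [31]
  BxoIV CAGATTGC/3: at [53, 61] ⇒ [56, 64]
  VbrII ACAA/0: at [15, 46] ⇒ [15, 46]
  PtaIX AAGACAAG/6: at [43] ⇒ [49]

Pooled cuts: [6, 15, 31, 35, 46, 49, 56, 64]

Fragments:
  [0,6): 6 bp
  [6,15): 9 bp
  [15,31): 16 bp
  [31,35): 4 bp
  [35,46): 11 bp
  [46,49): 3 bp
  [49,56): 7 bp
  [56,64): 8 bp
  [64,75): 11 bp

[3,4,6,7,8,9,11,11,16]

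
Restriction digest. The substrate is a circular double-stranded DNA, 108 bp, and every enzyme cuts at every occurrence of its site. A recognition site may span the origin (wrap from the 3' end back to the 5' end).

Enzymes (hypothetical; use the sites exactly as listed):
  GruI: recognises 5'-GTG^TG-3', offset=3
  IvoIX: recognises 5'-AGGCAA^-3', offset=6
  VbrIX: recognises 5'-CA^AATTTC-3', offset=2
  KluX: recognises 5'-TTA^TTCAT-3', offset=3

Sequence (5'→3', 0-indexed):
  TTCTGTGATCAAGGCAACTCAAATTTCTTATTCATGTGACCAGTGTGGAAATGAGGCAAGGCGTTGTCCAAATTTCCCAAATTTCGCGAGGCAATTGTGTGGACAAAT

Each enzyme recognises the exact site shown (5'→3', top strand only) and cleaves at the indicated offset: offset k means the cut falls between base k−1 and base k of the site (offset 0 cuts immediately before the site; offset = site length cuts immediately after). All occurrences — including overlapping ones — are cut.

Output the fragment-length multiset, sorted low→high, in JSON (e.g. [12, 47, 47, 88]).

Per-enzyme occurrences:
  GruI GTGTG/3: at [42, 96] ⇒ [45, 99]
  IvoIX AGGCAA/6: at [11, 53, 88] ⇒ [17, 59, 94]
  VbrIX CAAATTTC/2: at [19, 68, 77, 103] ⇒ [21, 70, 79, 105]
  KluX TTATTCAT/3: at [27] ⇒ [30]

Pooled cuts: [17, 21, 30, 45, 59, 70, 79, 94, 99, 105]

Fragment lengths:
  17→21: 4 bp
  21→30: 9 bp
  30→45: 15 bp
  45→59: 14 bp
  59→70: 11 bp
  70→79: 9 bp
  79→94: 15 bp
  94→99: 5 bp
  99→105: 6 bp
  105→17 (wrap): 108-105+17 = 20 bp

[4,5,6,9,9,11,14,15,15,20]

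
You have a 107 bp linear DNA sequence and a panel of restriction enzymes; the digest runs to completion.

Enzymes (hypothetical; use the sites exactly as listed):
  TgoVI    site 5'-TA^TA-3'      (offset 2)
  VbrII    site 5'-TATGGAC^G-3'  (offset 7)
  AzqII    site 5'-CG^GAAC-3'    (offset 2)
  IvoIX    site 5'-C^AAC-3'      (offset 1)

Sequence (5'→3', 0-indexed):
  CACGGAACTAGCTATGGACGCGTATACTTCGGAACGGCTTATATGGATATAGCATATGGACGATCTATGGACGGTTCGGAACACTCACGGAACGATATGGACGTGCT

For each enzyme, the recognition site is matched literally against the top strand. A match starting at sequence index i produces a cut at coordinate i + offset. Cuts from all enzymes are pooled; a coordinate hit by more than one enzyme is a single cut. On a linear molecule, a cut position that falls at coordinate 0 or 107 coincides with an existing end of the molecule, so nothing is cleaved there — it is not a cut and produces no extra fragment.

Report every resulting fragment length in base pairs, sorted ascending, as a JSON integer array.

[4,5,5,6,7,8,10,11,11,12,13,15]

Per-enzyme occurrences:
  TgoVI TATA/2: at [22, 39, 47] ⇒ [24, 41, 49]
  VbrII TATGGACG/7: at [12, 54, 65, 95] ⇒ [19, 61, 72, 102]
  AzqII CGGAAC/2: at [2, 29, 76, 87] ⇒ [4, 31, 78, 89]
  IvoIX (CAAC, off=1): no sites

Pooled cuts: [4, 19, 24, 31, 41, 49, 61, 72, 78, 89, 102]

Fragment lengths:
  [0,4): 4 bp
  [4,19): 15 bp
  [19,24): 5 bp
  [24,31): 7 bp
  [31,41): 10 bp
  [41,49): 8 bp
  [49,61): 12 bp
  [61,72): 11 bp
  [72,78): 6 bp
  [78,89): 11 bp
  [89,102): 13 bp
  [102,107): 5 bp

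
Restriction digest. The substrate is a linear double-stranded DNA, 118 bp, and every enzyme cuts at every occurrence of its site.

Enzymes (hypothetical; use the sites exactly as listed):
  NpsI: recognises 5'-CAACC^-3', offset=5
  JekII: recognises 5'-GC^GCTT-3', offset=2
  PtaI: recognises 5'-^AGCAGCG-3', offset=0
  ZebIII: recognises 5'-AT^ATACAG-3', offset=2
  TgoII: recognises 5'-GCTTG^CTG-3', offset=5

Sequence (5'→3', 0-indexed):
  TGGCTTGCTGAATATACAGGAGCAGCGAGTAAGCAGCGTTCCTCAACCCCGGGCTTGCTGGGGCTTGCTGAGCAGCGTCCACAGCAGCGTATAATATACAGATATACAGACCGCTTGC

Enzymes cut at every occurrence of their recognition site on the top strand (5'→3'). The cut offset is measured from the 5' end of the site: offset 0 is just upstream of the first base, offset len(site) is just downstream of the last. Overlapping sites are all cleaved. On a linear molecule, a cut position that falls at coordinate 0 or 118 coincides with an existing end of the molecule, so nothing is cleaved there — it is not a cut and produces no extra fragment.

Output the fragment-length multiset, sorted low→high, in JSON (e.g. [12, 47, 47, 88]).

[3,6,7,7,8,9,10,11,12,13,15,17]

Per-enzyme occurrences:
  NpsI CAACC/5: at [43] ⇒ [48]
  JekII (GCGCTT, off=2): no sites
  PtaI AGCAGCG/0: at [20, 31, 70, 82] ⇒ [20, 31, 70, 82]
  ZebIII ATATACAG/2: at [11, 93, 101] ⇒ [13, 95, 103]
  TgoII GCTTGCTG/5: at [2, 52, 62] ⇒ [7, 57, 67]

Pooled cuts: [7, 13, 20, 31, 48, 57, 67, 70, 82, 95, 103]

Fragment lengths:
  [0,7): 7 bp
  [7,13): 6 bp
  [13,20): 7 bp
  [20,31): 11 bp
  [31,48): 17 bp
  [48,57): 9 bp
  [57,67): 10 bp
  [67,70): 3 bp
  [70,82): 12 bp
  [82,95): 13 bp
  [95,103): 8 bp
  [103,118): 15 bp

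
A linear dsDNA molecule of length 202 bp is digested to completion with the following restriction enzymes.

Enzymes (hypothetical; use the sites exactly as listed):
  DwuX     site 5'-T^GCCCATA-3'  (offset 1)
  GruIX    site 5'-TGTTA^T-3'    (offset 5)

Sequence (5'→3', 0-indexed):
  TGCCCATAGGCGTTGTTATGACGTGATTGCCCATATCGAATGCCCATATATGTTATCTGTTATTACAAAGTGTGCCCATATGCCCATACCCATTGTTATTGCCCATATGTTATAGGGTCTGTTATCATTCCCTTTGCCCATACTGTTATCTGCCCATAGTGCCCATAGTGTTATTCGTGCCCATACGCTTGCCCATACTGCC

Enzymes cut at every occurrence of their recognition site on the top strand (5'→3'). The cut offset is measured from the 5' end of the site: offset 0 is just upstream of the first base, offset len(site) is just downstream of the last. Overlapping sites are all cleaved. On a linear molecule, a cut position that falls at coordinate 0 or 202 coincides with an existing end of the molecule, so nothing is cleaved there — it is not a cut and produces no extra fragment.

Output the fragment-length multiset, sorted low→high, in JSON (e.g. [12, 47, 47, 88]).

Site scan:
  DwuX (TGCCCATA, off=1): starts [0, 27, 40, 72, 80, 99, 134, 150, 159, 177, 189] → cuts [1, 28, 41, 73, 81, 100, 135, 151, 160, 178, 190]
  GruIX (TGTTAT, off=5): starts [13, 50, 57, 93, 107, 119, 143, 168] → cuts [18, 55, 62, 98, 112, 124, 148, 173]

Pooled cuts: [1, 18, 28, 41, 55, 62, 73, 81, 98, 100, 112, 124, 135, 148, 151, 160, 173, 178, 190]

Fragment lengths:
  [0,1): 1 bp
  [1,18): 17 bp
  [18,28): 10 bp
  [28,41): 13 bp
  [41,55): 14 bp
  [55,62): 7 bp
  [62,73): 11 bp
  [73,81): 8 bp
  [81,98): 17 bp
  [98,100): 2 bp
  [100,112): 12 bp
  [112,124): 12 bp
  [124,135): 11 bp
  [135,148): 13 bp
  [148,151): 3 bp
  [151,160): 9 bp
  [160,173): 13 bp
  [173,178): 5 bp
  [178,190): 12 bp
  [190,202): 12 bp

[1,2,3,5,7,8,9,10,11,11,12,12,12,12,13,13,13,14,17,17]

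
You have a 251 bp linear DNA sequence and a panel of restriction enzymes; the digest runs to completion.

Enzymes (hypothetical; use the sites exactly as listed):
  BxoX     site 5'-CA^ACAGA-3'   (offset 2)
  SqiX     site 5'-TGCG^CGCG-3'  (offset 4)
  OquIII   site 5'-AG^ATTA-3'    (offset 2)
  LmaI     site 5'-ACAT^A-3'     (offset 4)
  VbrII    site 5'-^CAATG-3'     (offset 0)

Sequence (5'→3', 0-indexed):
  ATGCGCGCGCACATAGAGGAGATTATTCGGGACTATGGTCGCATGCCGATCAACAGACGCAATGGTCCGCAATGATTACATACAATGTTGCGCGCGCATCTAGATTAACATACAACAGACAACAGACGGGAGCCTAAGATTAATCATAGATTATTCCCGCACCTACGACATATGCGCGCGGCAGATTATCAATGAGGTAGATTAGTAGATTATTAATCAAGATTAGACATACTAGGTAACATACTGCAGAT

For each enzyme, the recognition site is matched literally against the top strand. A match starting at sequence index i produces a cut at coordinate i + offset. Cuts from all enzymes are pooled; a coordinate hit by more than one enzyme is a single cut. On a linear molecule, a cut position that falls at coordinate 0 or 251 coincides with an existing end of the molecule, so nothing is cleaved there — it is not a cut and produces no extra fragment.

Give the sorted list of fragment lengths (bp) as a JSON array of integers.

Site scan:
  BxoX CAACAGA/2: at [50, 112, 119] ⇒ [52, 114, 121]
  SqiX TGCGCGCG/4: at [1, 88, 172] ⇒ [5, 92, 176]
  OquIII AGATTA/2: at [19, 101, 136, 147, 182, 198, 206, 219] ⇒ [21, 103, 138, 149, 184, 200, 208, 221]
  LmaI ACATA/4: at [10, 77, 107, 167, 226, 238] ⇒ [14, 81, 111, 171, 230, 242]
  VbrII CAATG/0: at [59, 69, 82, 189] ⇒ [59, 69, 82, 189]

All cut coordinates (distinct, sorted): [5, 14, 21, 52, 59, 69, 81, 82, 92, 103, 111, 114, 121, 138, 149, 171, 176, 184, 189, 200, 208, 221, 230, 242]

Fragment lengths:
  [0,5): 5 bp
  [5,14): 9 bp
  [14,21): 7 bp
  [21,52): 31 bp
  [52,59): 7 bp
  [59,69): 10 bp
  [69,81): 12 bp
  [81,82): 1 bp
  [82,92): 10 bp
  [92,103): 11 bp
  [103,111): 8 bp
  [111,114): 3 bp
  [114,121): 7 bp
  [121,138): 17 bp
  [138,149): 11 bp
  [149,171): 22 bp
  [171,176): 5 bp
  [176,184): 8 bp
  [184,189): 5 bp
  [189,200): 11 bp
  [200,208): 8 bp
  [208,221): 13 bp
  [221,230): 9 bp
  [230,242): 12 bp
  [242,251): 9 bp

[1,3,5,5,5,7,7,7,8,8,8,9,9,9,10,10,11,11,11,12,12,13,17,22,31]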